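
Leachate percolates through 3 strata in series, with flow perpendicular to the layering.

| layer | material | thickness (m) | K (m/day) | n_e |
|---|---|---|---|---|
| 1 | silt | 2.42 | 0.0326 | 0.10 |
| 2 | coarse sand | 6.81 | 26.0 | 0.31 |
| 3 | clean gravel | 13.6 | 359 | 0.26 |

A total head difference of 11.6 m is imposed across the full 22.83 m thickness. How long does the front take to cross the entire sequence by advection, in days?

With flow normal to the layers, continuity requires the same specific discharge q through every layer.
Σ(b_i/K_i) = 2.42/0.0326 + 6.81/26.0 + 13.6/359 = 74.53 d.
q = Δh / Σ(b_i/K_i) = 11.6 / 74.53 = 0.1556 m/day.
In each layer the seepage velocity is v_i = q/n_i, so the layer transit time is t_i = b_i·n_i / q:
  layer 1 (silt): t_1 = 2.42 × 0.10 / 0.1556 = 1.555 d
  layer 2 (coarse sand): t_2 = 6.81 × 0.31 / 0.1556 = 13.56 d
  layer 3 (clean gravel): t_3 = 13.6 × 0.26 / 0.1556 = 22.72 d
Total t = Σ t_i = 37.84 days.

37.8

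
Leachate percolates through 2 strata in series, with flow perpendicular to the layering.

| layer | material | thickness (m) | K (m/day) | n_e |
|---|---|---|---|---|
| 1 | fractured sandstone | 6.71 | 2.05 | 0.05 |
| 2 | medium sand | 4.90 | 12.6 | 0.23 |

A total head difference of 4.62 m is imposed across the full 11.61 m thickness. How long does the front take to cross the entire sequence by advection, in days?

1.16

With flow normal to the layers, continuity requires the same specific discharge q through every layer.
Σ(b_i/K_i) = 6.71/2.05 + 4.90/12.6 = 3.662 d.
q = Δh / Σ(b_i/K_i) = 4.62 / 3.662 = 1.262 m/day.
In each layer the seepage velocity is v_i = q/n_i, so the layer transit time is t_i = b_i·n_i / q:
  layer 1 (fractured sandstone): t_1 = 6.71 × 0.05 / 1.262 = 0.2659 d
  layer 2 (medium sand): t_2 = 4.90 × 0.23 / 1.262 = 0.8933 d
Total t = Σ t_i = 1.159 days.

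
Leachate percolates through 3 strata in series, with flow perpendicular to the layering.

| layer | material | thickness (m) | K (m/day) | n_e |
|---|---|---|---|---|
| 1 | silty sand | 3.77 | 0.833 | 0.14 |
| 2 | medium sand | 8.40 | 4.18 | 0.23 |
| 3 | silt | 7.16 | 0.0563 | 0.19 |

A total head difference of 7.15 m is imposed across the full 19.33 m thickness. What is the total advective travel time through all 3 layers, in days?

71.4

With flow normal to the layers, continuity requires the same specific discharge q through every layer.
Σ(b_i/K_i) = 3.77/0.833 + 8.40/4.18 + 7.16/0.0563 = 133.7 d.
q = Δh / Σ(b_i/K_i) = 7.15 / 133.7 = 0.05347 m/day.
In each layer the seepage velocity is v_i = q/n_i, so the layer transit time is t_i = b_i·n_i / q:
  layer 1 (silty sand): t_1 = 3.77 × 0.14 / 0.05347 = 9.870 d
  layer 2 (medium sand): t_2 = 8.40 × 0.23 / 0.05347 = 36.13 d
  layer 3 (silt): t_3 = 7.16 × 0.19 / 0.05347 = 25.44 d
Total t = Σ t_i = 71.44 days.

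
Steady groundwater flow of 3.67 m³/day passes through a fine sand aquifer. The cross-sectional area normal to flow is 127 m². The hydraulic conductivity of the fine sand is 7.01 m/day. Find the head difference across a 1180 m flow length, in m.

From Q = K·A·i, i = Q / (K·A) = 3.67 / (7.010 × 127.0) = 0.004122.
Head loss Δh = i · L = 0.004122 × 1180 = 4.864 m.

4.86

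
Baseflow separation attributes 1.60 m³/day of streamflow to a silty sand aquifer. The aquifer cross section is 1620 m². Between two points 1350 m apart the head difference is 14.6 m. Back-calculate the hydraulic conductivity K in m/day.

0.0913

Hydraulic gradient i = Δh / L = 14.6 / 1350 = 0.01081.
From Q = K·A·i, K = Q / (A·i) = 1.60 / (1620 × 0.01081) = 0.09132 m/day.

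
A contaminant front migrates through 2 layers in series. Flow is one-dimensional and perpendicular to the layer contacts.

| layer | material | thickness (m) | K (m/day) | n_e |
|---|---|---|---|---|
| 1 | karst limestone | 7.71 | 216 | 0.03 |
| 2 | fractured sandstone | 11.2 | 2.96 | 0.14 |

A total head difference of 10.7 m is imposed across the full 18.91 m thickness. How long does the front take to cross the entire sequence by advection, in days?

0.642

With flow normal to the layers, continuity requires the same specific discharge q through every layer.
Σ(b_i/K_i) = 7.71/216 + 11.2/2.96 = 3.819 d.
q = Δh / Σ(b_i/K_i) = 10.7 / 3.819 = 2.801 m/day.
In each layer the seepage velocity is v_i = q/n_i, so the layer transit time is t_i = b_i·n_i / q:
  layer 1 (karst limestone): t_1 = 7.71 × 0.03 / 2.801 = 0.08256 d
  layer 2 (fractured sandstone): t_2 = 11.2 × 0.14 / 2.801 = 0.5597 d
Total t = Σ t_i = 0.6423 days.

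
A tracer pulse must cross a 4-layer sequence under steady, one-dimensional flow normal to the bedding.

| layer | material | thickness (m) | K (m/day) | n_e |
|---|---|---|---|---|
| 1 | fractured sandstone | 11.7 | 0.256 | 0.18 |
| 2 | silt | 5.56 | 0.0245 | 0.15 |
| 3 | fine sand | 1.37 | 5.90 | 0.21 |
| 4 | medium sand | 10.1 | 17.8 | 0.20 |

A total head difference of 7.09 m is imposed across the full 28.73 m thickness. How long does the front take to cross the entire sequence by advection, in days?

202

With flow normal to the layers, continuity requires the same specific discharge q through every layer.
Σ(b_i/K_i) = 11.7/0.256 + 5.56/0.0245 + 1.37/5.90 + 10.1/17.8 = 273.4 d.
q = Δh / Σ(b_i/K_i) = 7.09 / 273.4 = 0.02593 m/day.
In each layer the seepage velocity is v_i = q/n_i, so the layer transit time is t_i = b_i·n_i / q:
  layer 1 (fractured sandstone): t_1 = 11.7 × 0.18 / 0.02593 = 81.22 d
  layer 2 (silt): t_2 = 5.56 × 0.15 / 0.02593 = 32.17 d
  layer 3 (fine sand): t_3 = 1.37 × 0.21 / 0.02593 = 11.10 d
  layer 4 (medium sand): t_4 = 10.1 × 0.20 / 0.02593 = 77.91 d
Total t = Σ t_i = 202.4 days.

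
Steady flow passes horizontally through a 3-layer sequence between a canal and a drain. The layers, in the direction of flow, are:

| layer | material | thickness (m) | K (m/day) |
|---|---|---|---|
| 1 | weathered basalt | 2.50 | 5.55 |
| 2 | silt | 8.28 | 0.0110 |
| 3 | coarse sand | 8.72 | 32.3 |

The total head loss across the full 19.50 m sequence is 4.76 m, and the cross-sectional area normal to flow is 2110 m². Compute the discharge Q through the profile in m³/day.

13.3

Flow is perpendicular to layering, so the layers act in series and the equivalent K is the thickness-weighted harmonic mean.
Total thickness L = 2.50 + 8.28 + 8.72 = 19.50 m.
Σ(b_i/K_i) = 2.50/5.55 + 8.28/0.0110 + 8.72/32.3 = 753.4 d.
K_eq = L / Σ(b_i/K_i) = 19.50 / 753.4 = 0.02588 m/day.
Q = K_eq · A · (Δh/L) = 0.02588 × 2110 × (4.76/19.50) = 13.33 m³/day.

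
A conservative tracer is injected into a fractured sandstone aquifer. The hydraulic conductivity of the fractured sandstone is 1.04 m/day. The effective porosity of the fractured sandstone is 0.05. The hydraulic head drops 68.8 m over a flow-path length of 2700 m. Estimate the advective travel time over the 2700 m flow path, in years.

13.9

Hydraulic gradient i = Δh / L = 68.8 / 2700 = 0.02548.
Darcy flux q = K · i = 1.040 × 0.02548 = 0.02650 m/day.
Seepage velocity v = q / n_e = 0.02650 / 0.05 = 0.5300 m/day.
Travel time t = L / v = 2700 / 0.5300 = 5094 days = 13.95 years.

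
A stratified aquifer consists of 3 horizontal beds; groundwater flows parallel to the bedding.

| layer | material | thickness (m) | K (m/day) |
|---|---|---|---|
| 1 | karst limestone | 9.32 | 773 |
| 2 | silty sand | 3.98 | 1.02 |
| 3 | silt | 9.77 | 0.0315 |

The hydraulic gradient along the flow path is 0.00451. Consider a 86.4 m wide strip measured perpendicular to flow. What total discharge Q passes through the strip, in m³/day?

2810

Flow is parallel to layering, so each bed carries its own Darcy discharge and the transmissivities add.
Σ(K_i·b_i) = 773×9.32 + 1.02×3.98 + 0.0315×9.77 = 7209 m²/day.
Hydraulic gradient i = 0.00451.
Q = Σ(K_i·b_i) · W · i = 7209 × 86.4 × 0.004510 = 2809 m³/day.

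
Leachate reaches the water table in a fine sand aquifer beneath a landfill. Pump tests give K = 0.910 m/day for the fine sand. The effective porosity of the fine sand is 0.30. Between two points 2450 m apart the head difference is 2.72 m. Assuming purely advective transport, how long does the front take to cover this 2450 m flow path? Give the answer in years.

Hydraulic gradient i = Δh / L = 2.72 / 2450 = 0.001110.
Darcy flux q = K · i = 0.9100 × 0.001110 = 0.001010 m/day.
Seepage velocity v = q / n_e = 0.001010 / 0.30 = 0.003368 m/day.
Travel time t = L / v = 2450 / 0.003368 = 7.275e+05 days = 1992 years.

1990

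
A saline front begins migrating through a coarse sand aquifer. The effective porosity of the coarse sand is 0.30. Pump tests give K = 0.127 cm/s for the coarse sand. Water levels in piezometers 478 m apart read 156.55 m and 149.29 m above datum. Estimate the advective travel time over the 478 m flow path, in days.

Convert K: 0.127 cm/s × 864 = 109.7 m/day.
Hydraulic gradient i = (156.55 − 149.29) / 478 = 7.26 / 478 = 0.01519.
Darcy flux q = K · i = 109.7 × 0.01519 = 1.667 m/day.
Seepage velocity v = q / n_e = 1.667 / 0.30 = 5.555 m/day.
Travel time t = L / v = 478 / 5.555 = 86.04 days.

86.0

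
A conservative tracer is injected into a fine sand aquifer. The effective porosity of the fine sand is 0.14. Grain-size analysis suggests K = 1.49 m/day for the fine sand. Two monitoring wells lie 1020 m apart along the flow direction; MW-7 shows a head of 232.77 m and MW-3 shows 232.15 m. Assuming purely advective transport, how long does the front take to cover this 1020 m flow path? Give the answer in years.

432

Hydraulic gradient i = (232.77 − 232.15) / 1020 = 0.62 / 1020 = 0.0006078.
Darcy flux q = K · i = 1.490 × 0.0006078 = 0.0009057 m/day.
Seepage velocity v = q / n_e = 0.0009057 / 0.14 = 0.006469 m/day.
Travel time t = L / v = 1020 / 0.006469 = 1.577e+05 days = 431.7 years.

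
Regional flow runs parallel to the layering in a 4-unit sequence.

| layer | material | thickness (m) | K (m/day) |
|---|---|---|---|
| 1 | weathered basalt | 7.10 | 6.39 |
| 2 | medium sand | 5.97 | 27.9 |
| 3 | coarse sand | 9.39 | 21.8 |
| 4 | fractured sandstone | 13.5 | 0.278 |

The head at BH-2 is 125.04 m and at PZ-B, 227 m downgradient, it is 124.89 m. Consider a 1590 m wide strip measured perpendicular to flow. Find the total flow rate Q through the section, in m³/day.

442

Flow is parallel to layering, so each bed carries its own Darcy discharge and the transmissivities add.
Σ(K_i·b_i) = 6.39×7.10 + 27.9×5.97 + 21.8×9.39 + 0.278×13.5 = 420.4 m²/day.
Hydraulic gradient i = (125.04 − 124.89) / 227 = 0.15 / 227 = 0.0006608.
Q = Σ(K_i·b_i) · W · i = 420.4 × 1590 × 0.0006608 = 441.7 m³/day.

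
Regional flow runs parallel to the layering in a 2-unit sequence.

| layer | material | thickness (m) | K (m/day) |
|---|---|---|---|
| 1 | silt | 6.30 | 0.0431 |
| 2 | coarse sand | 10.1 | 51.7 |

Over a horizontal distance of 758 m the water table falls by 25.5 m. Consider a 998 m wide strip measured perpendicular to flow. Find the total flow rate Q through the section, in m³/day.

Flow is parallel to layering, so each bed carries its own Darcy discharge and the transmissivities add.
Σ(K_i·b_i) = 0.0431×6.30 + 51.7×10.1 = 522.4 m²/day.
Hydraulic gradient i = Δh / L = 25.5 / 758 = 0.03364.
Q = Σ(K_i·b_i) · W · i = 522.4 × 998 × 0.03364 = 17540 m³/day.

17500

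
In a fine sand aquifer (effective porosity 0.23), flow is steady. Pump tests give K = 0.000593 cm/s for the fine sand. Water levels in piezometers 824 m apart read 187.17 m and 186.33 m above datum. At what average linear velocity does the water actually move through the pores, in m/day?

Convert K: 0.000593 cm/s × 864 = 0.5124 m/day.
Hydraulic gradient i = (187.17 − 186.33) / 824 = 0.84 / 824 = 0.001019.
Darcy flux q = K · i = 0.5124 × 0.001019 = 0.0005223 m/day.
Seepage velocity v = q / n_e = 0.0005223 / 0.23 = 0.002271 m/day.

0.00227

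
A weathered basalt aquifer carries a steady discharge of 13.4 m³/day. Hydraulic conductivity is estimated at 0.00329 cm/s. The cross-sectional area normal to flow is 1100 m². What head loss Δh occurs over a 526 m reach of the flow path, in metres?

Convert K: 0.00329 cm/s × 864 = 2.843 m/day.
From Q = K·A·i, i = Q / (K·A) = 13.4 / (2.843 × 1100) = 0.004286.
Head loss Δh = i · L = 0.004286 × 526 = 2.254 m.

2.25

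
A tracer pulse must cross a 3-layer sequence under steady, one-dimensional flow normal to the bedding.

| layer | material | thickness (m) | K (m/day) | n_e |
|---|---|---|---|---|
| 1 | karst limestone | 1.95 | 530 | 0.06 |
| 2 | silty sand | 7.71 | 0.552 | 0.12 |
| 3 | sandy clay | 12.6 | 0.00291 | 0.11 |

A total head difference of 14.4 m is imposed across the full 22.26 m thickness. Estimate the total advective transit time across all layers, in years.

2.01

With flow normal to the layers, continuity requires the same specific discharge q through every layer.
Σ(b_i/K_i) = 1.95/530 + 7.71/0.552 + 12.6/0.00291 = 4344 d.
q = Δh / Σ(b_i/K_i) = 14.4 / 4344 = 0.003315 m/day.
In each layer the seepage velocity is v_i = q/n_i, so the layer transit time is t_i = b_i·n_i / q:
  layer 1 (karst limestone): t_1 = 1.95 × 0.06 / 0.003315 = 35.29 d
  layer 2 (silty sand): t_2 = 7.71 × 0.12 / 0.003315 = 279.1 d
  layer 3 (sandy clay): t_3 = 12.6 × 0.11 / 0.003315 = 418.1 d
Total t = Σ t_i = 732.5 days = 2.005 years.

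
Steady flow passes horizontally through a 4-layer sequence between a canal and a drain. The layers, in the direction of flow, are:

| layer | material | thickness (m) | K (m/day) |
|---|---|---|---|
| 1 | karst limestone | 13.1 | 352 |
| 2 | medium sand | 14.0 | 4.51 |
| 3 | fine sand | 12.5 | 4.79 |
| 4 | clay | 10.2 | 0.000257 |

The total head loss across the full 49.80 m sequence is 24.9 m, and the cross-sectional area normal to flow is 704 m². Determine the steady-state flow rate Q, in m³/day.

0.442

Flow is perpendicular to layering, so the layers act in series and the equivalent K is the thickness-weighted harmonic mean.
Total thickness L = 13.1 + 14.0 + 12.5 + 10.2 = 49.80 m.
Σ(b_i/K_i) = 13.1/352 + 14.0/4.51 + 12.5/4.79 + 10.2/0.000257 = 39694 d.
K_eq = L / Σ(b_i/K_i) = 49.80 / 39694 = 0.001255 m/day.
Q = K_eq · A · (Δh/L) = 0.001255 × 704 × (24.9/49.80) = 0.4416 m³/day.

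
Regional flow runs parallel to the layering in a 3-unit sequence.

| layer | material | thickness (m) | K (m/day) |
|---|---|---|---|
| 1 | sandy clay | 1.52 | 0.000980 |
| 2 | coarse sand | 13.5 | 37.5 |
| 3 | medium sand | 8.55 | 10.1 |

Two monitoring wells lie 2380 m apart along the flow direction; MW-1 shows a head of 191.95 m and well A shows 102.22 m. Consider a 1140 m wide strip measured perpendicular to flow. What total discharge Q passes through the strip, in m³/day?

25500

Flow is parallel to layering, so each bed carries its own Darcy discharge and the transmissivities add.
Σ(K_i·b_i) = 0.000980×1.52 + 37.5×13.5 + 10.1×8.55 = 592.6 m²/day.
Hydraulic gradient i = (191.95 − 102.22) / 2380 = 89.73 / 2380 = 0.03770.
Q = Σ(K_i·b_i) · W · i = 592.6 × 1140 × 0.03770 = 25470 m³/day.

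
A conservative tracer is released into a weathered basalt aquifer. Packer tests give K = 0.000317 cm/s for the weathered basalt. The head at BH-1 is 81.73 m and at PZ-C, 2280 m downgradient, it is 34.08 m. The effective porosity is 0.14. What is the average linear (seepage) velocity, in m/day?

0.0409

Convert K: 0.000317 cm/s × 864 = 0.2739 m/day.
Hydraulic gradient i = (81.73 − 34.08) / 2280 = 47.65 / 2280 = 0.02090.
Darcy flux q = K · i = 0.2739 × 0.02090 = 0.005724 m/day.
Seepage velocity v = q / n_e = 0.005724 / 0.14 = 0.04089 m/day.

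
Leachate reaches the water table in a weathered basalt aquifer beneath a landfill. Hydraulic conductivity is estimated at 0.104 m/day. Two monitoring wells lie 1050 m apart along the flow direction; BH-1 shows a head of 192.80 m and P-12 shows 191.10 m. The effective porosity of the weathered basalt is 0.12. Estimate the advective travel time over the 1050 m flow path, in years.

Hydraulic gradient i = (192.80 − 191.10) / 1050 = 1.7 / 1050 = 0.001619.
Darcy flux q = K · i = 0.1040 × 0.001619 = 0.0001684 m/day.
Seepage velocity v = q / n_e = 0.0001684 / 0.12 = 0.001403 m/day.
Travel time t = L / v = 1050 / 0.001403 = 7.483e+05 days = 2049 years.

2050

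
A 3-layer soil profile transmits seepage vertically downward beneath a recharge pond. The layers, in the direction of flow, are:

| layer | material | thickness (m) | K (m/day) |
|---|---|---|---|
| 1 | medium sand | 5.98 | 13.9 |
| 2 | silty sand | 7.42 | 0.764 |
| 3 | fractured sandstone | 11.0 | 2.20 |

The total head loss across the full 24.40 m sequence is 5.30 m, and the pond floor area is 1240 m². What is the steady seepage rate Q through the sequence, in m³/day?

Flow is perpendicular to layering, so the layers act in series and the equivalent K is the thickness-weighted harmonic mean.
Total thickness L = 5.98 + 7.42 + 11.0 = 24.40 m.
Σ(b_i/K_i) = 5.98/13.9 + 7.42/0.764 + 11.0/2.20 = 15.14 d.
K_eq = L / Σ(b_i/K_i) = 24.40 / 15.14 = 1.611 m/day.
Q = K_eq · A · (Δh/L) = 1.611 × 1240 × (5.30/24.40) = 434.0 m³/day.

434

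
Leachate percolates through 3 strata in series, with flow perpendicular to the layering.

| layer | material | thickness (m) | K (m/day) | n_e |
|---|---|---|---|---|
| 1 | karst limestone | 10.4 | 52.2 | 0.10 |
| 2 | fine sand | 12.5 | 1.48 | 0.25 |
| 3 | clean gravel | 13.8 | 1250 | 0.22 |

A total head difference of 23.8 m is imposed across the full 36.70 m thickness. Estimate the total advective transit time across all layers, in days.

2.62

With flow normal to the layers, continuity requires the same specific discharge q through every layer.
Σ(b_i/K_i) = 10.4/52.2 + 12.5/1.48 + 13.8/1250 = 8.656 d.
q = Δh / Σ(b_i/K_i) = 23.8 / 8.656 = 2.749 m/day.
In each layer the seepage velocity is v_i = q/n_i, so the layer transit time is t_i = b_i·n_i / q:
  layer 1 (karst limestone): t_1 = 10.4 × 0.10 / 2.749 = 0.3783 d
  layer 2 (fine sand): t_2 = 12.5 × 0.25 / 2.749 = 1.137 d
  layer 3 (clean gravel): t_3 = 13.8 × 0.22 / 2.749 = 1.104 d
Total t = Σ t_i = 2.619 days.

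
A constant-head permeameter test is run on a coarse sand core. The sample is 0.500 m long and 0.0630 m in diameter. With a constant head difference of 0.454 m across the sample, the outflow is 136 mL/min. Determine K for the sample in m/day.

69.2

Cross-sectional area A = π·(d/2)² = π × (0.0630/2)² = 0.003117 m².
Convert discharge: 136 mL/min = 2.267e-06 m³/s.
Darcy's law rearranged: K = Q·L / (A·Δh) = 2.267e-06 × 0.500 / (0.003117 × 0.454) = 0.0008008 m/s = 69.19 m/day.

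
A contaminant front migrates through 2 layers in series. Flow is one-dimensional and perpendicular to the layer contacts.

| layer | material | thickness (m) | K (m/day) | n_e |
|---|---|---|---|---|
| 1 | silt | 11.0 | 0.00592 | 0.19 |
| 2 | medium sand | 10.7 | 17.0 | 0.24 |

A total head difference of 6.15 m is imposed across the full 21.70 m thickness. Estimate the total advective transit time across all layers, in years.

3.85

With flow normal to the layers, continuity requires the same specific discharge q through every layer.
Σ(b_i/K_i) = 11.0/0.00592 + 10.7/17.0 = 1859 d.
q = Δh / Σ(b_i/K_i) = 6.15 / 1859 = 0.003309 m/day.
In each layer the seepage velocity is v_i = q/n_i, so the layer transit time is t_i = b_i·n_i / q:
  layer 1 (silt): t_1 = 11.0 × 0.19 / 0.003309 = 631.7 d
  layer 2 (medium sand): t_2 = 10.7 × 0.24 / 0.003309 = 776.1 d
Total t = Σ t_i = 1408 days = 3.854 years.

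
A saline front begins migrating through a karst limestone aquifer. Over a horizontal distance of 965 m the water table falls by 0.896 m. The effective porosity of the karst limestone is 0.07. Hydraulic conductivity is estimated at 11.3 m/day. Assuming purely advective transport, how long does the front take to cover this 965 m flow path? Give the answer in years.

17.6

Hydraulic gradient i = Δh / L = 0.896 / 965 = 0.0009285.
Darcy flux q = K · i = 11.30 × 0.0009285 = 0.01049 m/day.
Seepage velocity v = q / n_e = 0.01049 / 0.07 = 0.1499 m/day.
Travel time t = L / v = 965 / 0.1499 = 6438 days = 17.63 years.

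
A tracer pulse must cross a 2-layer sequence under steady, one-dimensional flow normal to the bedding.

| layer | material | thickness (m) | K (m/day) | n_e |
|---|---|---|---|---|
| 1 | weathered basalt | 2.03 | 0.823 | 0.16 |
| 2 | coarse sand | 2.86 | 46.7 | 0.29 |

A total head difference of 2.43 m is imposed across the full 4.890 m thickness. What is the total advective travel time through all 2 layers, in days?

1.20

With flow normal to the layers, continuity requires the same specific discharge q through every layer.
Σ(b_i/K_i) = 2.03/0.823 + 2.86/46.7 = 2.528 d.
q = Δh / Σ(b_i/K_i) = 2.43 / 2.528 = 0.9613 m/day.
In each layer the seepage velocity is v_i = q/n_i, so the layer transit time is t_i = b_i·n_i / q:
  layer 1 (weathered basalt): t_1 = 2.03 × 0.16 / 0.9613 = 0.3379 d
  layer 2 (coarse sand): t_2 = 2.86 × 0.29 / 0.9613 = 0.8628 d
Total t = Σ t_i = 1.201 days.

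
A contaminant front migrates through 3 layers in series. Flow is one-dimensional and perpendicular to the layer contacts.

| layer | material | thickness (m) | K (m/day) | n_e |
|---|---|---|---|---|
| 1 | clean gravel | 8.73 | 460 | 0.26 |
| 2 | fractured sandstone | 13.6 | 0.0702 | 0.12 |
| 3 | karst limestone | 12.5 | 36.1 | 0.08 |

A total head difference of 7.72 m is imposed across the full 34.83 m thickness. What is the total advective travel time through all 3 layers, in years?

With flow normal to the layers, continuity requires the same specific discharge q through every layer.
Σ(b_i/K_i) = 8.73/460 + 13.6/0.0702 + 12.5/36.1 = 194.1 d.
q = Δh / Σ(b_i/K_i) = 7.72 / 194.1 = 0.03977 m/day.
In each layer the seepage velocity is v_i = q/n_i, so the layer transit time is t_i = b_i·n_i / q:
  layer 1 (clean gravel): t_1 = 8.73 × 0.26 / 0.03977 = 57.07 d
  layer 2 (fractured sandstone): t_2 = 13.6 × 0.12 / 0.03977 = 41.03 d
  layer 3 (karst limestone): t_3 = 12.5 × 0.08 / 0.03977 = 25.14 d
Total t = Σ t_i = 123.2 days = 0.3374 years.

0.337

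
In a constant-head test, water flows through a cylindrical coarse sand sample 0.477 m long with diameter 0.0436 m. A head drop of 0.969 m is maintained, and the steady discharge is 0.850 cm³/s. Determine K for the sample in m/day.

24.2

Cross-sectional area A = π·(d/2)² = π × (0.0436/2)² = 0.001493 m².
Convert discharge: 0.850 cm³/s = 8.500e-07 m³/s.
Darcy's law rearranged: K = Q·L / (A·Δh) = 8.500e-07 × 0.477 / (0.001493 × 0.969) = 0.0002803 m/s = 24.21 m/day.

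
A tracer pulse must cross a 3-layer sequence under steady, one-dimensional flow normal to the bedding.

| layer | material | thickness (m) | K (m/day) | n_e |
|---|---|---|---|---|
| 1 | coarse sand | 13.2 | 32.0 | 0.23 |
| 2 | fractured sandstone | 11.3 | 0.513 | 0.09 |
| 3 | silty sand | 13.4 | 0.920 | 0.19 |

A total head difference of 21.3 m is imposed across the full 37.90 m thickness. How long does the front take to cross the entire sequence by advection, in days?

With flow normal to the layers, continuity requires the same specific discharge q through every layer.
Σ(b_i/K_i) = 13.2/32.0 + 11.3/0.513 + 13.4/0.920 = 37.01 d.
q = Δh / Σ(b_i/K_i) = 21.3 / 37.01 = 0.5756 m/day.
In each layer the seepage velocity is v_i = q/n_i, so the layer transit time is t_i = b_i·n_i / q:
  layer 1 (coarse sand): t_1 = 13.2 × 0.23 / 0.5756 = 5.275 d
  layer 2 (fractured sandstone): t_2 = 11.3 × 0.09 / 0.5756 = 1.767 d
  layer 3 (silty sand): t_3 = 13.4 × 0.19 / 0.5756 = 4.423 d
Total t = Σ t_i = 11.46 days.

11.5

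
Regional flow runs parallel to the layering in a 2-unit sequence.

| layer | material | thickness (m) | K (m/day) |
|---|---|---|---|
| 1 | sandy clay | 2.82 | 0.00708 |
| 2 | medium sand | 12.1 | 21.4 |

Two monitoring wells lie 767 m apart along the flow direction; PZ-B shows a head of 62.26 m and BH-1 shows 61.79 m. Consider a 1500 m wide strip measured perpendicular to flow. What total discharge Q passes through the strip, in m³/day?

238

Flow is parallel to layering, so each bed carries its own Darcy discharge and the transmissivities add.
Σ(K_i·b_i) = 0.00708×2.82 + 21.4×12.1 = 259.0 m²/day.
Hydraulic gradient i = (62.26 − 61.79) / 767 = 0.47 / 767 = 0.0006128.
Q = Σ(K_i·b_i) · W · i = 259.0 × 1500 × 0.0006128 = 238.0 m³/day.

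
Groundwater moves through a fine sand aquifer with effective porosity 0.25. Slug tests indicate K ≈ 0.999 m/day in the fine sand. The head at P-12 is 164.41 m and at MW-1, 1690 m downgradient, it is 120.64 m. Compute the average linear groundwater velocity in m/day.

Hydraulic gradient i = (164.41 − 120.64) / 1690 = 43.77 / 1690 = 0.02590.
Darcy flux q = K · i = 0.9990 × 0.02590 = 0.02587 m/day.
Seepage velocity v = q / n_e = 0.02587 / 0.25 = 0.1035 m/day.

0.103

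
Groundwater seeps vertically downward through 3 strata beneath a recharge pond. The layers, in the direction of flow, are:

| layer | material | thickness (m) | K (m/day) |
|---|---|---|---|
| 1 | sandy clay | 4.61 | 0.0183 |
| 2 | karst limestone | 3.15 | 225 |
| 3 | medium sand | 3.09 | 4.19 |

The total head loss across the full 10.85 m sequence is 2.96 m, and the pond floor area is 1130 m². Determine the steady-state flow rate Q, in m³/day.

Flow is perpendicular to layering, so the layers act in series and the equivalent K is the thickness-weighted harmonic mean.
Total thickness L = 4.61 + 3.15 + 3.09 = 10.85 m.
Σ(b_i/K_i) = 4.61/0.0183 + 3.15/225 + 3.09/4.19 = 252.7 d.
K_eq = L / Σ(b_i/K_i) = 10.85 / 252.7 = 0.04294 m/day.
Q = K_eq · A · (Δh/L) = 0.04294 × 1130 × (2.96/10.85) = 13.24 m³/day.

13.2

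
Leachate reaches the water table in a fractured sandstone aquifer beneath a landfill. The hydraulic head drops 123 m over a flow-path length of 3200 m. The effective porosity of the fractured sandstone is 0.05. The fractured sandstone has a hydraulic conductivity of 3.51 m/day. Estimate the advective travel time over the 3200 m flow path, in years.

Hydraulic gradient i = Δh / L = 123 / 3200 = 0.03844.
Darcy flux q = K · i = 3.510 × 0.03844 = 0.1349 m/day.
Seepage velocity v = q / n_e = 0.1349 / 0.05 = 2.698 m/day.
Travel time t = L / v = 3200 / 2.698 = 1186 days = 3.247 years.

3.25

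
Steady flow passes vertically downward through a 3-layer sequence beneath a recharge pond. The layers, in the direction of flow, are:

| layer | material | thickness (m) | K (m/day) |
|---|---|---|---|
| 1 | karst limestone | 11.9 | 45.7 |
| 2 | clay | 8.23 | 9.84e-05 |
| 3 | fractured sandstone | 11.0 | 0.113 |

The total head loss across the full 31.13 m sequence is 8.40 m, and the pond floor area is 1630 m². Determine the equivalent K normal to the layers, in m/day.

0.000372

Flow is perpendicular to layering, so the layers act in series and the equivalent K is the thickness-weighted harmonic mean.
Total thickness L = 11.9 + 8.23 + 11.0 = 31.13 m.
Σ(b_i/K_i) = 11.9/45.7 + 8.23/9.84e-05 + 11.0/0.113 = 83736 d.
K_eq = L / Σ(b_i/K_i) = 31.13 / 83736 = 0.0003718 m/day.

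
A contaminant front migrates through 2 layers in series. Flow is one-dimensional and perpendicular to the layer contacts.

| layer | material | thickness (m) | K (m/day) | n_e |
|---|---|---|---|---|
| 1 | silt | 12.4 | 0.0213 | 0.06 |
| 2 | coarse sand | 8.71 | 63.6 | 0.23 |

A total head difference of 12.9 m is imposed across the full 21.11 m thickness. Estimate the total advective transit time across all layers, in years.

With flow normal to the layers, continuity requires the same specific discharge q through every layer.
Σ(b_i/K_i) = 12.4/0.0213 + 8.71/63.6 = 582.3 d.
q = Δh / Σ(b_i/K_i) = 12.9 / 582.3 = 0.02215 m/day.
In each layer the seepage velocity is v_i = q/n_i, so the layer transit time is t_i = b_i·n_i / q:
  layer 1 (silt): t_1 = 12.4 × 0.06 / 0.02215 = 33.58 d
  layer 2 (coarse sand): t_2 = 8.71 × 0.23 / 0.02215 = 90.43 d
Total t = Σ t_i = 124.0 days = 0.3395 years.

0.340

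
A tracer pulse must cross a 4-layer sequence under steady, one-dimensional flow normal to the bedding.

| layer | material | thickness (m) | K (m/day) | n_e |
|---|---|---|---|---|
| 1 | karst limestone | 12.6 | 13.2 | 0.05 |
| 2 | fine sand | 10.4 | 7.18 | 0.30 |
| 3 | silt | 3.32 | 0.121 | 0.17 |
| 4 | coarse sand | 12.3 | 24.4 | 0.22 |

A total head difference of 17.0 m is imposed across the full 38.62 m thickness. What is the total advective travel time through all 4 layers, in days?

12.5

With flow normal to the layers, continuity requires the same specific discharge q through every layer.
Σ(b_i/K_i) = 12.6/13.2 + 10.4/7.18 + 3.32/0.121 + 12.3/24.4 = 30.35 d.
q = Δh / Σ(b_i/K_i) = 17.0 / 30.35 = 0.5602 m/day.
In each layer the seepage velocity is v_i = q/n_i, so the layer transit time is t_i = b_i·n_i / q:
  layer 1 (karst limestone): t_1 = 12.6 × 0.05 / 0.5602 = 1.125 d
  layer 2 (fine sand): t_2 = 10.4 × 0.30 / 0.5602 = 5.569 d
  layer 3 (silt): t_3 = 3.32 × 0.17 / 0.5602 = 1.007 d
  layer 4 (coarse sand): t_4 = 12.3 × 0.22 / 0.5602 = 4.830 d
Total t = Σ t_i = 12.53 days.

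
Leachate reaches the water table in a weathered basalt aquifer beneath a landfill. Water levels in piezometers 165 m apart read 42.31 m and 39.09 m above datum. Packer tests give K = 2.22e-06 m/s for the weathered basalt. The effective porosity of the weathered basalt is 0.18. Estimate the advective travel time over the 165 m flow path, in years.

Convert K: 2.22e-06 m/s × 86400 = 0.1918 m/day.
Hydraulic gradient i = (42.31 − 39.09) / 165 = 3.22 / 165 = 0.01952.
Darcy flux q = K · i = 0.1918 × 0.01952 = 0.003743 m/day.
Seepage velocity v = q / n_e = 0.003743 / 0.18 = 0.02080 m/day.
Travel time t = L / v = 165 / 0.02080 = 7934 days = 21.72 years.

21.7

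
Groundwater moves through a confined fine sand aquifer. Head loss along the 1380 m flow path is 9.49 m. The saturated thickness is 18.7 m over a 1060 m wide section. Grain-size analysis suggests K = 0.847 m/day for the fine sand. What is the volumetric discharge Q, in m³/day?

115

Cross-sectional area A = 1060 × 18.7 = 19822 m².
Hydraulic gradient i = Δh / L = 9.49 / 1380 = 0.006877.
Darcy's law: Q = K · A · i = 0.8470 × 19822 × 0.006877 = 115.5 m³/day.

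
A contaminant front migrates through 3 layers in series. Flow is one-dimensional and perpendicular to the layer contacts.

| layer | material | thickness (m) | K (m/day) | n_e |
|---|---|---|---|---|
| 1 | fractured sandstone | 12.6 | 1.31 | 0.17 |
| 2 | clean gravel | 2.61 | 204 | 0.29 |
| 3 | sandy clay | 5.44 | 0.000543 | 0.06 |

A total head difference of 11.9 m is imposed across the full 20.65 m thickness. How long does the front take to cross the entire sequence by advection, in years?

7.44

With flow normal to the layers, continuity requires the same specific discharge q through every layer.
Σ(b_i/K_i) = 12.6/1.31 + 2.61/204 + 5.44/0.000543 = 10028 d.
q = Δh / Σ(b_i/K_i) = 11.9 / 10028 = 0.001187 m/day.
In each layer the seepage velocity is v_i = q/n_i, so the layer transit time is t_i = b_i·n_i / q:
  layer 1 (fractured sandstone): t_1 = 12.6 × 0.17 / 0.001187 = 1805 d
  layer 2 (clean gravel): t_2 = 2.61 × 0.29 / 0.001187 = 637.8 d
  layer 3 (sandy clay): t_3 = 5.44 × 0.06 / 0.001187 = 275.1 d
Total t = Σ t_i = 2718 days = 7.441 years.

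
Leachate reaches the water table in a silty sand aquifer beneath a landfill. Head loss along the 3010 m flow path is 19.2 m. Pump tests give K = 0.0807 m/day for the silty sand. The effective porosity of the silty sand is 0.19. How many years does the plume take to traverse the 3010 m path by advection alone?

3040

Hydraulic gradient i = Δh / L = 19.2 / 3010 = 0.006379.
Darcy flux q = K · i = 0.08070 × 0.006379 = 0.0005148 m/day.
Seepage velocity v = q / n_e = 0.0005148 / 0.19 = 0.002709 m/day.
Travel time t = L / v = 3010 / 0.002709 = 1.111e+06 days = 3042 years.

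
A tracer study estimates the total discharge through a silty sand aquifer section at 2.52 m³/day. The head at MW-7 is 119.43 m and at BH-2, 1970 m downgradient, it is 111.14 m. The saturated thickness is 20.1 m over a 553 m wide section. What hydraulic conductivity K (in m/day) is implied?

0.0539

Cross-sectional area A = 553 × 20.1 = 11115 m².
Hydraulic gradient i = (119.43 − 111.14) / 1970 = 8.29 / 1970 = 0.004208.
From Q = K·A·i, K = Q / (A·i) = 2.52 / (11115 × 0.004208) = 0.05388 m/day.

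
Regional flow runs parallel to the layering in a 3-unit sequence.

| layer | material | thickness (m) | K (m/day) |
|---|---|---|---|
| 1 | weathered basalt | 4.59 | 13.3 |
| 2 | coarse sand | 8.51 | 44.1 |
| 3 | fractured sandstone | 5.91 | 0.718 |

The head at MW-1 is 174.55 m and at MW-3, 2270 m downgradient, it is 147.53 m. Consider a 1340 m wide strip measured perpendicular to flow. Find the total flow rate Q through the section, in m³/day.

Flow is parallel to layering, so each bed carries its own Darcy discharge and the transmissivities add.
Σ(K_i·b_i) = 13.3×4.59 + 44.1×8.51 + 0.718×5.91 = 440.6 m²/day.
Hydraulic gradient i = (174.55 − 147.53) / 2270 = 27.02 / 2270 = 0.01190.
Q = Σ(K_i·b_i) · W · i = 440.6 × 1340 × 0.01190 = 7027 m³/day.

7030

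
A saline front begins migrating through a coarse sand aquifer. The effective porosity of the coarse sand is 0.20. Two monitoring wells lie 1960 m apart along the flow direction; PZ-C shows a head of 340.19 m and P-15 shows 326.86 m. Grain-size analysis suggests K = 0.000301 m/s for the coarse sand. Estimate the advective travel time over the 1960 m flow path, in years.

6.07

Convert K: 0.000301 m/s × 86400 = 26.01 m/day.
Hydraulic gradient i = (340.19 − 326.86) / 1960 = 13.33 / 1960 = 0.006801.
Darcy flux q = K · i = 26.01 × 0.006801 = 0.1769 m/day.
Seepage velocity v = q / n_e = 0.1769 / 0.20 = 0.8844 m/day.
Travel time t = L / v = 1960 / 0.8844 = 2216 days = 6.068 years.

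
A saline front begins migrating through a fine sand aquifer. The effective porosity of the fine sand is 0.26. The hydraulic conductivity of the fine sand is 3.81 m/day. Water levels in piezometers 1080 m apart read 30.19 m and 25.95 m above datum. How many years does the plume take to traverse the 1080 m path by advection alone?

51.4

Hydraulic gradient i = (30.19 − 25.95) / 1080 = 4.24 / 1080 = 0.003926.
Darcy flux q = K · i = 3.810 × 0.003926 = 0.01496 m/day.
Seepage velocity v = q / n_e = 0.01496 / 0.26 = 0.05753 m/day.
Travel time t = L / v = 1080 / 0.05753 = 18773 days = 51.40 years.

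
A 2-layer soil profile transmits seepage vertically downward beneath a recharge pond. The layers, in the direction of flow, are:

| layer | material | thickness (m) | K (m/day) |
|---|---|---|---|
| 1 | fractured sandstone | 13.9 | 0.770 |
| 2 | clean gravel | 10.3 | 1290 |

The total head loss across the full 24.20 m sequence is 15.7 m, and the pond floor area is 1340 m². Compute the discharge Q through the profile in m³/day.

Flow is perpendicular to layering, so the layers act in series and the equivalent K is the thickness-weighted harmonic mean.
Total thickness L = 13.9 + 10.3 = 24.20 m.
Σ(b_i/K_i) = 13.9/0.770 + 10.3/1290 = 18.06 d.
K_eq = L / Σ(b_i/K_i) = 24.20 / 18.06 = 1.340 m/day.
Q = K_eq · A · (Δh/L) = 1.340 × 1340 × (15.7/24.20) = 1165 m³/day.

1160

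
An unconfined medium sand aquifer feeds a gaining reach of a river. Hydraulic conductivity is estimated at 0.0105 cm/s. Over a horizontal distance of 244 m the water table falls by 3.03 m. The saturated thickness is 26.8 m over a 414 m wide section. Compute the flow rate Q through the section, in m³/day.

1250

Convert K: 0.0105 cm/s × 864 = 9.072 m/day.
Cross-sectional area A = 414 × 26.8 = 11095 m².
Hydraulic gradient i = Δh / L = 3.03 / 244 = 0.01242.
Darcy's law: Q = K · A · i = 9.072 × 11095 × 0.01242 = 1250 m³/day.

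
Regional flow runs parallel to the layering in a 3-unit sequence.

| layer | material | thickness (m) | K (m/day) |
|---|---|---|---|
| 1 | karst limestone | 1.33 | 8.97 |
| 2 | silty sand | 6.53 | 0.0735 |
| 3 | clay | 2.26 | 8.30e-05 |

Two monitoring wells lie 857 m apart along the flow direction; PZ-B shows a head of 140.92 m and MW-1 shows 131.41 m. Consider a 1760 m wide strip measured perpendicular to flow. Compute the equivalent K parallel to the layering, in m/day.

1.23

Flow is parallel to layering, so each bed carries its own Darcy discharge and the transmissivities add.
Σ(K_i·b_i) = 8.97×1.33 + 0.0735×6.53 + 8.30e-05×2.26 = 12.41 m²/day.
Total thickness b = 10.12 m, so K_eq = Σ(K_i·b_i)/b = 1.226 m/day.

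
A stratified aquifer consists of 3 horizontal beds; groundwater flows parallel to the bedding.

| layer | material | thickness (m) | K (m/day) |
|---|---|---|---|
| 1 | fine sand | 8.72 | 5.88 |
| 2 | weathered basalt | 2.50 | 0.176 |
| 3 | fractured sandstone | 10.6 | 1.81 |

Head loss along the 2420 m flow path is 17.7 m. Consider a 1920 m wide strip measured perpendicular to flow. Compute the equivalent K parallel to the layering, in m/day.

Flow is parallel to layering, so each bed carries its own Darcy discharge and the transmissivities add.
Σ(K_i·b_i) = 5.88×8.72 + 0.176×2.50 + 1.81×10.6 = 70.90 m²/day.
Total thickness b = 21.82 m, so K_eq = Σ(K_i·b_i)/b = 3.249 m/day.

3.25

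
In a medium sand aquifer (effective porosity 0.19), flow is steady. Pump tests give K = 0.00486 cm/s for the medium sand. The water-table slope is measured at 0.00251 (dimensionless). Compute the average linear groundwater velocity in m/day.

Convert K: 0.00486 cm/s × 864 = 4.199 m/day.
Hydraulic gradient i = 0.00251.
Darcy flux q = K · i = 4.199 × 0.002510 = 0.01054 m/day.
Seepage velocity v = q / n_e = 0.01054 / 0.19 = 0.05547 m/day.

0.0555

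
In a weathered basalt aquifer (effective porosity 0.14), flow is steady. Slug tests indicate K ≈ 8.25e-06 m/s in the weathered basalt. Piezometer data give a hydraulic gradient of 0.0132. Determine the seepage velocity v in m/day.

Convert K: 8.25e-06 m/s × 86400 = 0.7128 m/day.
Hydraulic gradient i = 0.0132.
Darcy flux q = K · i = 0.7128 × 0.01320 = 0.009409 m/day.
Seepage velocity v = q / n_e = 0.009409 / 0.14 = 0.06721 m/day.

0.0672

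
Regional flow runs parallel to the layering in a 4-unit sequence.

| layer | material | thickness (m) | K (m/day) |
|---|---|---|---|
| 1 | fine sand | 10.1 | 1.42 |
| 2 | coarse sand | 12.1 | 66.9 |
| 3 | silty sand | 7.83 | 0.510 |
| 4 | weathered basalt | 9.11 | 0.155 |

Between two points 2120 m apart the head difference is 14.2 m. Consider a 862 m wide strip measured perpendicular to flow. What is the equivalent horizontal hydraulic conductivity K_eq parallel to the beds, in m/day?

21.2

Flow is parallel to layering, so each bed carries its own Darcy discharge and the transmissivities add.
Σ(K_i·b_i) = 1.42×10.1 + 66.9×12.1 + 0.510×7.83 + 0.155×9.11 = 829.2 m²/day.
Total thickness b = 39.14 m, so K_eq = Σ(K_i·b_i)/b = 21.19 m/day.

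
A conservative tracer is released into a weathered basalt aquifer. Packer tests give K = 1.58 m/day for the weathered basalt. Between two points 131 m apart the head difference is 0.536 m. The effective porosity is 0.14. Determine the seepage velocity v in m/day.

0.0462

Hydraulic gradient i = Δh / L = 0.536 / 131 = 0.004092.
Darcy flux q = K · i = 1.580 × 0.004092 = 0.006465 m/day.
Seepage velocity v = q / n_e = 0.006465 / 0.14 = 0.04618 m/day.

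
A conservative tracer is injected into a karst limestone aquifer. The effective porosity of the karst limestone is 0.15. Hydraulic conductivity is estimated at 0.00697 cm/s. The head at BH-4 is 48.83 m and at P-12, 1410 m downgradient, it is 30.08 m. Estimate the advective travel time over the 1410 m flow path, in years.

Convert K: 0.00697 cm/s × 864 = 6.022 m/day.
Hydraulic gradient i = (48.83 − 30.08) / 1410 = 18.75 / 1410 = 0.01330.
Darcy flux q = K · i = 6.022 × 0.01330 = 0.08008 m/day.
Seepage velocity v = q / n_e = 0.08008 / 0.15 = 0.5339 m/day.
Travel time t = L / v = 1410 / 0.5339 = 2641 days = 7.231 years.

7.23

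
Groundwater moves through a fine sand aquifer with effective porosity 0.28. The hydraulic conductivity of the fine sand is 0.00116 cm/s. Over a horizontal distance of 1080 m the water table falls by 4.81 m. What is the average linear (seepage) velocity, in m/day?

0.0159

Convert K: 0.00116 cm/s × 864 = 1.002 m/day.
Hydraulic gradient i = Δh / L = 4.81 / 1080 = 0.004454.
Darcy flux q = K · i = 1.002 × 0.004454 = 0.004464 m/day.
Seepage velocity v = q / n_e = 0.004464 / 0.28 = 0.01594 m/day.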